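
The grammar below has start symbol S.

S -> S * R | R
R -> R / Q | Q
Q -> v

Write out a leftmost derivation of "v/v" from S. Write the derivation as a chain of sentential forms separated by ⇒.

S ⇒ R ⇒ R/Q ⇒ Q/Q ⇒ v/Q ⇒ v/v

S ⇒ R   [S -> R]
R ⇒ R/Q   [R -> R / Q]
R/Q ⇒ Q/Q   [R -> Q]
Q/Q ⇒ v/Q   [Q -> v]
v/Q ⇒ v/v   [Q -> v]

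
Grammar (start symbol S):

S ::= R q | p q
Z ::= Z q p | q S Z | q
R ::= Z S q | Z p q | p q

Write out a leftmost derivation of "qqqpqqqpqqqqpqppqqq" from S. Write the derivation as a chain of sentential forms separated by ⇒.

S⇒Rq⇒ZSqq⇒ZqpSqq⇒ZqpqpSqq⇒qSZqpqpSqq⇒qRqZqpqpSqq⇒qZpqqZqpqpSqq⇒qqSZpqqZqpqpSqq⇒qqRqZpqqZqpqpSqq⇒qqZpqqZpqqZqpqpSqq⇒qqqpqqZpqqZqpqpSqq⇒qqqpqqqpqqZqpqpSqq⇒qqqpqqqpqqqqpqpSqq⇒qqqpqqqpqqqqpqppqqq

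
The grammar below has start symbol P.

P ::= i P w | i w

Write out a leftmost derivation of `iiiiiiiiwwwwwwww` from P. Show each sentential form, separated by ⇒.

P⇒iPw⇒iiPww⇒iiiPwww⇒iiiiPwwww⇒iiiiiPwwwww⇒iiiiiiPwwwwww⇒iiiiiiiPwwwwwww⇒iiiiiiiiwwwwwwww

P ⇒ iPw   [P ::= i P w]
iPw ⇒ iiPww   [P ::= i P w]
iiPww ⇒ iiiPwww   [P ::= i P w]
iiiPwww ⇒ iiiiPwwww   [P ::= i P w]
iiiiPwwww ⇒ iiiiiPwwwww   [P ::= i P w]
iiiiiPwwwww ⇒ iiiiiiPwwwwww   [P ::= i P w]
iiiiiiPwwwwww ⇒ iiiiiiiPwwwwwww   [P ::= i P w]
iiiiiiiPwwwwwww ⇒ iiiiiiiiwwwwwwww   [P ::= i w]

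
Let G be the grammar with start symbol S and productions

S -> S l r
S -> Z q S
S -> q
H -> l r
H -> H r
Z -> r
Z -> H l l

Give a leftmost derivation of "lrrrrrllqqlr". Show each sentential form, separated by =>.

S => Slr   [S -> S l r]
Slr => ZqSlr   [S -> Z q S]
ZqSlr => HllqSlr   [Z -> H l l]
HllqSlr => HrllqSlr   [H -> H r]
HrllqSlr => HrrllqSlr   [H -> H r]
HrrllqSlr => HrrrllqSlr   [H -> H r]
HrrrllqSlr => HrrrrllqSlr   [H -> H r]
HrrrrllqSlr => lrrrrrllqSlr   [H -> l r]
lrrrrrllqSlr => lrrrrrllqqlr   [S -> q]

S=>Slr=>ZqSlr=>HllqSlr=>HrllqSlr=>HrrllqSlr=>HrrrllqSlr=>HrrrrllqSlr=>lrrrrrllqSlr=>lrrrrrllqqlr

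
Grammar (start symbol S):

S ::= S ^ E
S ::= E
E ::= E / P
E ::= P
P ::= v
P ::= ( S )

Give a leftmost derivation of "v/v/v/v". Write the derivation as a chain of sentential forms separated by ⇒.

S⇒E⇒E/P⇒E/P/P⇒E/P/P/P⇒P/P/P/P⇒v/P/P/P⇒v/v/P/P⇒v/v/v/P⇒v/v/v/v

S ⇒ E   [S ::= E]
E ⇒ E/P   [E ::= E / P]
E/P ⇒ E/P/P   [E ::= E / P]
E/P/P ⇒ E/P/P/P   [E ::= E / P]
E/P/P/P ⇒ P/P/P/P   [E ::= P]
P/P/P/P ⇒ v/P/P/P   [P ::= v]
v/P/P/P ⇒ v/v/P/P   [P ::= v]
v/v/P/P ⇒ v/v/v/P   [P ::= v]
v/v/v/P ⇒ v/v/v/v   [P ::= v]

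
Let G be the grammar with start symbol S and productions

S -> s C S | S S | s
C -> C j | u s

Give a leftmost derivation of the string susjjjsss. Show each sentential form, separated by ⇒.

S ⇒ SS   [S -> S S]
SS ⇒ sCSS   [S -> s C S]
sCSS ⇒ sCjSS   [C -> C j]
sCjSS ⇒ sCjjSS   [C -> C j]
sCjjSS ⇒ sCjjjSS   [C -> C j]
sCjjjSS ⇒ susjjjSS   [C -> u s]
susjjjSS ⇒ susjjjSSS   [S -> S S]
susjjjSSS ⇒ susjjjsSS   [S -> s]
susjjjsSS ⇒ susjjjssS   [S -> s]
susjjjssS ⇒ susjjjsss   [S -> s]

S ⇒ SS ⇒ sCSS ⇒ sCjSS ⇒ sCjjSS ⇒ sCjjjSS ⇒ susjjjSS ⇒ susjjjSSS ⇒ susjjjsSS ⇒ susjjjssS ⇒ susjjjsss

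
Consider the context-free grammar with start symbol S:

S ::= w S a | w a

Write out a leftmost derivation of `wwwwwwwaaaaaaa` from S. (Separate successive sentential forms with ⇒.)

S ⇒ wSa ⇒ wwSaa ⇒ wwwSaaa ⇒ wwwwSaaaa ⇒ wwwwwSaaaaa ⇒ wwwwwwSaaaaaa ⇒ wwwwwwwaaaaaaa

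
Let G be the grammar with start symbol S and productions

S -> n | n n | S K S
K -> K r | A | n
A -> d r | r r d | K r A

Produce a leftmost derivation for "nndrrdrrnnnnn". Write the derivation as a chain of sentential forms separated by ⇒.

S ⇒ SKS   [S -> S K S]
SKS ⇒ SKSKS   [S -> S K S]
SKSKS ⇒ nnKSKS   [S -> n n]
nnKSKS ⇒ nnKrSKS   [K -> K r]
nnKrSKS ⇒ nnArSKS   [K -> A]
nnArSKS ⇒ nnKrArSKS   [A -> K r A]
nnKrArSKS ⇒ nnArArSKS   [K -> A]
nnArArSKS ⇒ nndrrArSKS   [A -> d r]
nndrrArSKS ⇒ nndrrdrrSKS   [A -> d r]
nndrrdrrSKS ⇒ nndrrdrrnnKS   [S -> n n]
nndrrdrrnnKS ⇒ nndrrdrrnnnS   [K -> n]
nndrrdrrnnnS ⇒ nndrrdrrnnnnn   [S -> n n]

S⇒SKS⇒SKSKS⇒nnKSKS⇒nnKrSKS⇒nnArSKS⇒nnKrArSKS⇒nnArArSKS⇒nndrrArSKS⇒nndrrdrrSKS⇒nndrrdrrnnKS⇒nndrrdrrnnnS⇒nndrrdrrnnnnn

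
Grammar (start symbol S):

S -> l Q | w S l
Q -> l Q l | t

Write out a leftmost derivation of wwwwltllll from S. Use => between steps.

S=>wSl=>wwSll=>wwwSlll=>wwwwSllll=>wwwwlQllll=>wwwwltllll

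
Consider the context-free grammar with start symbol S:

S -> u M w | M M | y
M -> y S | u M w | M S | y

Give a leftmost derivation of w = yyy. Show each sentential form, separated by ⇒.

S⇒MM⇒yM⇒yyS⇒yyy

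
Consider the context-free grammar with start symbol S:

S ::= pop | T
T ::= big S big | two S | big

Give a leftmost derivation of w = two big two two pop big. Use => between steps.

S => T => two S => two T => two big S big => two big T big => two big two S big => two big two T big => two big two two S big => two big two two pop big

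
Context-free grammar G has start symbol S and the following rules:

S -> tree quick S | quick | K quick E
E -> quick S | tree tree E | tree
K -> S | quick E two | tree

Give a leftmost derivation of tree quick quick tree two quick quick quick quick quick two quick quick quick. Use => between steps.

S => tree quick S => tree quick K quick E => tree quick quick E two quick E => tree quick quick tree two quick E => tree quick quick tree two quick quick S => tree quick quick tree two quick quick K quick E => tree quick quick tree two quick quick quick E two quick E => tree quick quick tree two quick quick quick quick S two quick E => tree quick quick tree two quick quick quick quick quick two quick E => tree quick quick tree two quick quick quick quick quick two quick quick S => tree quick quick tree two quick quick quick quick quick two quick quick quick

S => tree quick S   [S -> tree quick S]
tree quick S => tree quick K quick E   [S -> K quick E]
tree quick K quick E => tree quick quick E two quick E   [K -> quick E two]
tree quick quick E two quick E => tree quick quick tree two quick E   [E -> tree]
tree quick quick tree two quick E => tree quick quick tree two quick quick S   [E -> quick S]
tree quick quick tree two quick quick S => tree quick quick tree two quick quick K quick E   [S -> K quick E]
tree quick quick tree two quick quick K quick E => tree quick quick tree two quick quick quick E two quick E   [K -> quick E two]
tree quick quick tree two quick quick quick E two quick E => tree quick quick tree two quick quick quick quick S two quick E   [E -> quick S]
tree quick quick tree two quick quick quick quick S two quick E => tree quick quick tree two quick quick quick quick quick two quick E   [S -> quick]
tree quick quick tree two quick quick quick quick quick two quick E => tree quick quick tree two quick quick quick quick quick two quick quick S   [E -> quick S]
tree quick quick tree two quick quick quick quick quick two quick quick S => tree quick quick tree two quick quick quick quick quick two quick quick quick   [S -> quick]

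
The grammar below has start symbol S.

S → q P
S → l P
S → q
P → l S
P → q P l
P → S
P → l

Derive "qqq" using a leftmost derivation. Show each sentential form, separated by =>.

S => qP   [S → q P]
qP => qS   [P → S]
qS => qqP   [S → q P]
qqP => qqS   [P → S]
qqS => qqq   [S → q]

S => qP => qS => qqP => qqS => qqq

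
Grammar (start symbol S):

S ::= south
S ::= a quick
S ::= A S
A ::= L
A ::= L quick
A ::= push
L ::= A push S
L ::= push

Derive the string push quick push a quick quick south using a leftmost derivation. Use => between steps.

S => A S => L quick S => A push S quick S => L quick push S quick S => push quick push S quick S => push quick push a quick quick S => push quick push a quick quick south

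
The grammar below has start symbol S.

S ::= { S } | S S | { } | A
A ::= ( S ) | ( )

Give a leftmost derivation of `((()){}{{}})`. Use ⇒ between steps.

S ⇒ A ⇒ (S) ⇒ (SS) ⇒ (SSS) ⇒ (ASS) ⇒ ((S)SS) ⇒ ((A)SS) ⇒ ((())SS) ⇒ ((()){}S) ⇒ ((()){}{S}) ⇒ ((()){}{{}})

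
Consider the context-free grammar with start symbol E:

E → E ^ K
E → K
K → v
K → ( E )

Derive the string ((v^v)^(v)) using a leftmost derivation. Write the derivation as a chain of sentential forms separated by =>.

E => K   [E → K]
K => (E)   [K → ( E )]
(E) => (E^K)   [E → E ^ K]
(E^K) => (K^K)   [E → K]
(K^K) => ((E)^K)   [K → ( E )]
((E)^K) => ((E^K)^K)   [E → E ^ K]
((E^K)^K) => ((K^K)^K)   [E → K]
((K^K)^K) => ((v^K)^K)   [K → v]
((v^K)^K) => ((v^v)^K)   [K → v]
((v^v)^K) => ((v^v)^(E))   [K → ( E )]
((v^v)^(E)) => ((v^v)^(K))   [E → K]
((v^v)^(K)) => ((v^v)^(v))   [K → v]

E => K => (E) => (E^K) => (K^K) => ((E)^K) => ((E^K)^K) => ((K^K)^K) => ((v^K)^K) => ((v^v)^K) => ((v^v)^(E)) => ((v^v)^(K)) => ((v^v)^(v))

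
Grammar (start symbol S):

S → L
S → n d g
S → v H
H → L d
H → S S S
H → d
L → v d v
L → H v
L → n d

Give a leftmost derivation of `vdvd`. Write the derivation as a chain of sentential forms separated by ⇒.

S ⇒ vH   [S → v H]
vH ⇒ vLd   [H → L d]
vLd ⇒ vHvd   [L → H v]
vHvd ⇒ vdvd   [H → d]

S ⇒ vH ⇒ vLd ⇒ vHvd ⇒ vdvd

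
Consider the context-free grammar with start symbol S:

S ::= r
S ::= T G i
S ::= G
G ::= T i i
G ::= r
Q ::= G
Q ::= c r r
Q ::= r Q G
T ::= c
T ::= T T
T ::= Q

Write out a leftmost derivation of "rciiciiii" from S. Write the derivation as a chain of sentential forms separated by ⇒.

S⇒G⇒Tii⇒Qii⇒rQGii⇒rGGii⇒rTiiGii⇒rciiGii⇒rciiTiiii⇒rciiciiii

S ⇒ G   [S ::= G]
G ⇒ Tii   [G ::= T i i]
Tii ⇒ Qii   [T ::= Q]
Qii ⇒ rQGii   [Q ::= r Q G]
rQGii ⇒ rGGii   [Q ::= G]
rGGii ⇒ rTiiGii   [G ::= T i i]
rTiiGii ⇒ rciiGii   [T ::= c]
rciiGii ⇒ rciiTiiii   [G ::= T i i]
rciiTiiii ⇒ rciiciiii   [T ::= c]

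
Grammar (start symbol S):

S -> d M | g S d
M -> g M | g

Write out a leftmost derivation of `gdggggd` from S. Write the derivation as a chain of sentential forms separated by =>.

S=>gSd=>gdMd=>gdgMd=>gdggMd=>gdgggMd=>gdggggd

S => gSd   [S -> g S d]
gSd => gdMd   [S -> d M]
gdMd => gdgMd   [M -> g M]
gdgMd => gdggMd   [M -> g M]
gdggMd => gdgggMd   [M -> g M]
gdgggMd => gdggggd   [M -> g]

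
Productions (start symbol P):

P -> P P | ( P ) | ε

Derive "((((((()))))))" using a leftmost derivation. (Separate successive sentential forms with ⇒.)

P ⇒ (P) ⇒ ((P)) ⇒ (((P))) ⇒ ((((P)))) ⇒ (((((P))))) ⇒ (((((PP))))) ⇒ ((((((P)P))))) ⇒ ((((((PP)P))))) ⇒ ((((((PPP)P))))) ⇒ (((((((P)PP)P))))) ⇒ ((((((()PP)P))))) ⇒ ((((((()P)P))))) ⇒ ((((((())P))))) ⇒ ((((((()))))))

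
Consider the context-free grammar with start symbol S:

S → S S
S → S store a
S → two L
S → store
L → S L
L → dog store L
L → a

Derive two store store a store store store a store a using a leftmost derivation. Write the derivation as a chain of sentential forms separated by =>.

S => S store a => two L store a => two S L store a => two S S L store a => two S S S L store a => two S S S S L store a => two S store a S S S L store a => two store store a S S S L store a => two store store a store S S L store a => two store store a store store S L store a => two store store a store store store L store a => two store store a store store store a store a

S => S store a   [S → S store a]
S store a => two L store a   [S → two L]
two L store a => two S L store a   [L → S L]
two S L store a => two S S L store a   [S → S S]
two S S L store a => two S S S L store a   [S → S S]
two S S S L store a => two S S S S L store a   [S → S S]
two S S S S L store a => two S store a S S S L store a   [S → S store a]
two S store a S S S L store a => two store store a S S S L store a   [S → store]
two store store a S S S L store a => two store store a store S S L store a   [S → store]
two store store a store S S L store a => two store store a store store S L store a   [S → store]
two store store a store store S L store a => two store store a store store store L store a   [S → store]
two store store a store store store L store a => two store store a store store store a store a   [L → a]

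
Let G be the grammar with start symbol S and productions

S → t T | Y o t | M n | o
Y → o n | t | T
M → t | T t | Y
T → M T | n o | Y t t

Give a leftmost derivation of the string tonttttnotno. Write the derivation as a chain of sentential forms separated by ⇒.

S ⇒ tT ⇒ tMT ⇒ tTtT ⇒ tMTtT ⇒ tTtTtT ⇒ tMTtTtT ⇒ tYTtTtT ⇒ tonTtTtT ⇒ tonYtttTtT ⇒ tonttttTtT ⇒ tonttttnotT ⇒ tonttttnotno

S ⇒ tT   [S → t T]
tT ⇒ tMT   [T → M T]
tMT ⇒ tTtT   [M → T t]
tTtT ⇒ tMTtT   [T → M T]
tMTtT ⇒ tTtTtT   [M → T t]
tTtTtT ⇒ tMTtTtT   [T → M T]
tMTtTtT ⇒ tYTtTtT   [M → Y]
tYTtTtT ⇒ tonTtTtT   [Y → o n]
tonTtTtT ⇒ tonYtttTtT   [T → Y t t]
tonYtttTtT ⇒ tonttttTtT   [Y → t]
tonttttTtT ⇒ tonttttnotT   [T → n o]
tonttttnotT ⇒ tonttttnotno   [T → n o]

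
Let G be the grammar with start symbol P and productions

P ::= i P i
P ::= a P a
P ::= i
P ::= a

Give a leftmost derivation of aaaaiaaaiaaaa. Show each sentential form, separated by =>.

P=>aPa=>aaPaa=>aaaPaaa=>aaaaPaaaa=>aaaaiPiaaaa=>aaaaiaPaiaaaa=>aaaaiaaaiaaaa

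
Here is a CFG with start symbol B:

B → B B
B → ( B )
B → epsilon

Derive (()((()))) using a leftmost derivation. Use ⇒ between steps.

B ⇒ BB ⇒ BBB ⇒ (B)BB ⇒ (BB)BB ⇒ ((B)B)BB ⇒ (()B)BB ⇒ (()(B))BB ⇒ (()(BB))BB ⇒ (()((B)B))BB ⇒ (()(((B))B))BB ⇒ (()((())B))BB ⇒ (()((())))BB ⇒ (()((())))B ⇒ (()((())))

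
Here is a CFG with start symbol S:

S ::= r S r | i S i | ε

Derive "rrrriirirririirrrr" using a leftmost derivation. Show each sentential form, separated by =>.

S => rSr => rrSrr => rrrSrrr => rrrrSrrrr => rrrriSirrrr => rrrriiSiirrrr => rrrriirSriirrrr => rrrriiriSiriirrrr => rrrriirirSririirrrr => rrrriirirririirrrr

S => rSr   [S ::= r S r]
rSr => rrSrr   [S ::= r S r]
rrSrr => rrrSrrr   [S ::= r S r]
rrrSrrr => rrrrSrrrr   [S ::= r S r]
rrrrSrrrr => rrrriSirrrr   [S ::= i S i]
rrrriSirrrr => rrrriiSiirrrr   [S ::= i S i]
rrrriiSiirrrr => rrrriirSriirrrr   [S ::= r S r]
rrrriirSriirrrr => rrrriiriSiriirrrr   [S ::= i S i]
rrrriiriSiriirrrr => rrrriirirSririirrrr   [S ::= r S r]
rrrriirirSririirrrr => rrrriirirririirrrr   [S ::= ε]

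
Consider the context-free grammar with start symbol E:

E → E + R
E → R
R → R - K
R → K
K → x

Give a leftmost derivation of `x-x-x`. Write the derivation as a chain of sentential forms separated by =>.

E => R => R-K => R-K-K => K-K-K => x-K-K => x-x-K => x-x-x

E => R   [E → R]
R => R-K   [R → R - K]
R-K => R-K-K   [R → R - K]
R-K-K => K-K-K   [R → K]
K-K-K => x-K-K   [K → x]
x-K-K => x-x-K   [K → x]
x-x-K => x-x-x   [K → x]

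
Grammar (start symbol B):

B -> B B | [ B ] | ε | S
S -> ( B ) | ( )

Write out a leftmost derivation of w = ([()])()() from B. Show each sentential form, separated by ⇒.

B ⇒ BB   [B -> B B]
BB ⇒ BBB   [B -> B B]
BBB ⇒ SBB   [B -> S]
SBB ⇒ (B)BB   [S -> ( B )]
(B)BB ⇒ ([B])BB   [B -> [ B ]]
([B])BB ⇒ ([S])BB   [B -> S]
([S])BB ⇒ ([()])BB   [S -> ( )]
([()])BB ⇒ ([()])SB   [B -> S]
([()])SB ⇒ ([()])(B)B   [S -> ( B )]
([()])(B)B ⇒ ([()])()B   [B -> ε]
([()])()B ⇒ ([()])()S   [B -> S]
([()])()S ⇒ ([()])()()   [S -> ( )]

B ⇒ BB ⇒ BBB ⇒ SBB ⇒ (B)BB ⇒ ([B])BB ⇒ ([S])BB ⇒ ([()])BB ⇒ ([()])SB ⇒ ([()])(B)B ⇒ ([()])()B ⇒ ([()])()S ⇒ ([()])()()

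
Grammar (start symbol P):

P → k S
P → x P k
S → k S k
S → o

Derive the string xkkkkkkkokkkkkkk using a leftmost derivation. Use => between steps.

P=>xPk=>xkSk=>xkkSkk=>xkkkSkkk=>xkkkkSkkkk=>xkkkkkSkkkkk=>xkkkkkkSkkkkkk=>xkkkkkkkSkkkkkkk=>xkkkkkkkokkkkkkk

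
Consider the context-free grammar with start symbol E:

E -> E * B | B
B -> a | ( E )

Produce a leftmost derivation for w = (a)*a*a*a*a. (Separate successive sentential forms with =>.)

E => E*B   [E -> E * B]
E*B => E*B*B   [E -> E * B]
E*B*B => E*B*B*B   [E -> E * B]
E*B*B*B => E*B*B*B*B   [E -> E * B]
E*B*B*B*B => B*B*B*B*B   [E -> B]
B*B*B*B*B => (E)*B*B*B*B   [B -> ( E )]
(E)*B*B*B*B => (B)*B*B*B*B   [E -> B]
(B)*B*B*B*B => (a)*B*B*B*B   [B -> a]
(a)*B*B*B*B => (a)*a*B*B*B   [B -> a]
(a)*a*B*B*B => (a)*a*a*B*B   [B -> a]
(a)*a*a*B*B => (a)*a*a*a*B   [B -> a]
(a)*a*a*a*B => (a)*a*a*a*a   [B -> a]

E => E*B => E*B*B => E*B*B*B => E*B*B*B*B => B*B*B*B*B => (E)*B*B*B*B => (B)*B*B*B*B => (a)*B*B*B*B => (a)*a*B*B*B => (a)*a*a*B*B => (a)*a*a*a*B => (a)*a*a*a*a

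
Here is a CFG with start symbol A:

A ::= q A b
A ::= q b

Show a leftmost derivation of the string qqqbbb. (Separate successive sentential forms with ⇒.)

A ⇒ qAb   [A ::= q A b]
qAb ⇒ qqAbb   [A ::= q A b]
qqAbb ⇒ qqqbbb   [A ::= q b]

A ⇒ qAb ⇒ qqAbb ⇒ qqqbbb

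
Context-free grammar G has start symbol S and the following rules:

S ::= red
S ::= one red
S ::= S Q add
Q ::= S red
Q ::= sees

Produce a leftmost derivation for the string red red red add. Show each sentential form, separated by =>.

S => S Q add => red Q add => red S red add => red red red add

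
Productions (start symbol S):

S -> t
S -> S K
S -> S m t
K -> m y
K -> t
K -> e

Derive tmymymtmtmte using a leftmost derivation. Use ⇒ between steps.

S ⇒ SK ⇒ SmtK ⇒ SmtmtK ⇒ SmtmtmtK ⇒ SKmtmtmtK ⇒ SKKmtmtmtK ⇒ tKKmtmtmtK ⇒ tmyKmtmtmtK ⇒ tmymymtmtmtK ⇒ tmymymtmtmte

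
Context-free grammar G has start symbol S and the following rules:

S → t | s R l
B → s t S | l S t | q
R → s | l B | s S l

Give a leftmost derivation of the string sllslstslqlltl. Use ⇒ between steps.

S ⇒ sRl ⇒ slBl ⇒ sllStl ⇒ sllsRltl ⇒ sllslBltl ⇒ sllslstSltl ⇒ sllslstsRlltl ⇒ sllslstslBlltl ⇒ sllslstslqlltl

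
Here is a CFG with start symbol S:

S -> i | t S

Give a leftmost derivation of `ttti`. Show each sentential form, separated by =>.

S => tS   [S -> t S]
tS => ttS   [S -> t S]
ttS => tttS   [S -> t S]
tttS => ttti   [S -> i]

S => tS => ttS => tttS => ttti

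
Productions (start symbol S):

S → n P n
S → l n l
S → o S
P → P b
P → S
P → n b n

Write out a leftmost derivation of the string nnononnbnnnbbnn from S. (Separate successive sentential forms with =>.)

S=>nPn=>nSn=>nnPnn=>nnPbnn=>nnPbbnn=>nnSbbnn=>nnoSbbnn=>nnonPnbbnn=>nnonSnbbnn=>nnonoSnbbnn=>nnononPnnbbnn=>nnononnbnnnbbnn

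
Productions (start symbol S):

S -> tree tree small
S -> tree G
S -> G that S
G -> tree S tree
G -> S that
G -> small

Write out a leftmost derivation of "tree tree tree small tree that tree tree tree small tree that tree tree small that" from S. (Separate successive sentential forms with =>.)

S => G that S   [S -> G that S]
G that S => tree S tree that S   [G -> tree S tree]
tree S tree that S => tree tree tree small tree that S   [S -> tree tree small]
tree tree tree small tree that S => tree tree tree small tree that tree G   [S -> tree G]
tree tree tree small tree that tree G => tree tree tree small tree that tree S that   [G -> S that]
tree tree tree small tree that tree S that => tree tree tree small tree that tree G that S that   [S -> G that S]
tree tree tree small tree that tree G that S that => tree tree tree small tree that tree tree S tree that S that   [G -> tree S tree]
tree tree tree small tree that tree tree S tree that S that => tree tree tree small tree that tree tree tree G tree that S that   [S -> tree G]
tree tree tree small tree that tree tree tree G tree that S that => tree tree tree small tree that tree tree tree small tree that S that   [G -> small]
tree tree tree small tree that tree tree tree small tree that S that => tree tree tree small tree that tree tree tree small tree that tree tree small that   [S -> tree tree small]

S => G that S => tree S tree that S => tree tree tree small tree that S => tree tree tree small tree that tree G => tree tree tree small tree that tree S that => tree tree tree small tree that tree G that S that => tree tree tree small tree that tree tree S tree that S that => tree tree tree small tree that tree tree tree G tree that S that => tree tree tree small tree that tree tree tree small tree that S that => tree tree tree small tree that tree tree tree small tree that tree tree small that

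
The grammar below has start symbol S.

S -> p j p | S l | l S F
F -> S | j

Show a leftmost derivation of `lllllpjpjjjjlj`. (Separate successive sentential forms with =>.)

S => lSF => lSlF => llSFlF => lllSFFlF => llllSFFFlF => lllllSFFFFlF => lllllpjpFFFFlF => lllllpjpjFFFlF => lllllpjpjjFFlF => lllllpjpjjjFlF => lllllpjpjjjjlF => lllllpjpjjjjlj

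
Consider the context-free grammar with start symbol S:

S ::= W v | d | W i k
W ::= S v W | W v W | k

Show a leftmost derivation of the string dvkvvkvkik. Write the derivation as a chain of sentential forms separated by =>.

S => Wik   [S ::= W i k]
Wik => SvWik   [W ::= S v W]
SvWik => dvWik   [S ::= d]
dvWik => dvWvWik   [W ::= W v W]
dvWvWik => dvSvWvWik   [W ::= S v W]
dvSvWvWik => dvWvvWvWik   [S ::= W v]
dvWvvWvWik => dvkvvWvWik   [W ::= k]
dvkvvWvWik => dvkvvkvWik   [W ::= k]
dvkvvkvWik => dvkvvkvkik   [W ::= k]

S => Wik => SvWik => dvWik => dvWvWik => dvSvWvWik => dvWvvWvWik => dvkvvWvWik => dvkvvkvWik => dvkvvkvkik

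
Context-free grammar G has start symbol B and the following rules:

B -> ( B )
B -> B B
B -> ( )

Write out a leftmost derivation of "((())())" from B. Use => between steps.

B => (B)   [B -> ( B )]
(B) => (BB)   [B -> B B]
(BB) => ((B)B)   [B -> ( B )]
((B)B) => ((())B)   [B -> ( )]
((())B) => ((())())   [B -> ( )]

B=>(B)=>(BB)=>((B)B)=>((())B)=>((())())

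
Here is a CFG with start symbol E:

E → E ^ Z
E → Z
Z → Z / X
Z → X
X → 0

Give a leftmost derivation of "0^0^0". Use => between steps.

E => E^Z   [E → E ^ Z]
E^Z => E^Z^Z   [E → E ^ Z]
E^Z^Z => Z^Z^Z   [E → Z]
Z^Z^Z => X^Z^Z   [Z → X]
X^Z^Z => 0^Z^Z   [X → 0]
0^Z^Z => 0^X^Z   [Z → X]
0^X^Z => 0^0^Z   [X → 0]
0^0^Z => 0^0^X   [Z → X]
0^0^X => 0^0^0   [X → 0]

E => E^Z => E^Z^Z => Z^Z^Z => X^Z^Z => 0^Z^Z => 0^X^Z => 0^0^Z => 0^0^X => 0^0^0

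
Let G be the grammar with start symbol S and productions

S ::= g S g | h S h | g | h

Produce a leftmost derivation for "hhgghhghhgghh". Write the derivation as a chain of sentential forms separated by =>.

S => hSh   [S ::= h S h]
hSh => hhShh   [S ::= h S h]
hhShh => hhgSghh   [S ::= g S g]
hhgSghh => hhggSgghh   [S ::= g S g]
hhggSgghh => hhgghShgghh   [S ::= h S h]
hhgghShgghh => hhgghhShhgghh   [S ::= h S h]
hhgghhShhgghh => hhgghhghhgghh   [S ::= g]

S => hSh => hhShh => hhgSghh => hhggSgghh => hhgghShgghh => hhgghhShhgghh => hhgghhghhgghh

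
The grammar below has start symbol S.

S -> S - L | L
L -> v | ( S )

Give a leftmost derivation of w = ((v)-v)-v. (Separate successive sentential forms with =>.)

S => S-L => L-L => (S)-L => (S-L)-L => (L-L)-L => ((S)-L)-L => ((L)-L)-L => ((v)-L)-L => ((v)-v)-L => ((v)-v)-v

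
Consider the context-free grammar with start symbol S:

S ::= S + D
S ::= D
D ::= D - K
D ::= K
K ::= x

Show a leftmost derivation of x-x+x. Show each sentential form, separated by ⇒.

S ⇒ S+D   [S ::= S + D]
S+D ⇒ D+D   [S ::= D]
D+D ⇒ D-K+D   [D ::= D - K]
D-K+D ⇒ K-K+D   [D ::= K]
K-K+D ⇒ x-K+D   [K ::= x]
x-K+D ⇒ x-x+D   [K ::= x]
x-x+D ⇒ x-x+K   [D ::= K]
x-x+K ⇒ x-x+x   [K ::= x]

S ⇒ S+D ⇒ D+D ⇒ D-K+D ⇒ K-K+D ⇒ x-K+D ⇒ x-x+D ⇒ x-x+K ⇒ x-x+x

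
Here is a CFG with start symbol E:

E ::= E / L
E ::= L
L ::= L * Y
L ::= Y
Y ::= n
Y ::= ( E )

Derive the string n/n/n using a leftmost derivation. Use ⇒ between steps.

E ⇒ E/L ⇒ E/L/L ⇒ L/L/L ⇒ Y/L/L ⇒ n/L/L ⇒ n/Y/L ⇒ n/n/L ⇒ n/n/Y ⇒ n/n/n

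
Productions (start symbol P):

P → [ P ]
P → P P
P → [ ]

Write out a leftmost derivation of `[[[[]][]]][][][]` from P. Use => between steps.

P => PP   [P → P P]
PP => PPP   [P → P P]
PPP => PPPP   [P → P P]
PPPP => [P]PPP   [P → [ P ]]
[P]PPP => [[P]]PPP   [P → [ P ]]
[[P]]PPP => [[PP]]PPP   [P → P P]
[[PP]]PPP => [[[P]P]]PPP   [P → [ P ]]
[[[P]P]]PPP => [[[[]]P]]PPP   [P → [ ]]
[[[[]]P]]PPP => [[[[]][]]]PPP   [P → [ ]]
[[[[]][]]]PPP => [[[[]][]]][]PP   [P → [ ]]
[[[[]][]]][]PP => [[[[]][]]][][]P   [P → [ ]]
[[[[]][]]][][]P => [[[[]][]]][][][]   [P → [ ]]

P => PP => PPP => PPPP => [P]PPP => [[P]]PPP => [[PP]]PPP => [[[P]P]]PPP => [[[[]]P]]PPP => [[[[]][]]]PPP => [[[[]][]]][]PP => [[[[]][]]][][]P => [[[[]][]]][][][]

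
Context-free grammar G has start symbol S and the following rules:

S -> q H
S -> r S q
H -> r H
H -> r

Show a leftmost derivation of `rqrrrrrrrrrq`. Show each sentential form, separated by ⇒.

S ⇒ rSq ⇒ rqHq ⇒ rqrHq ⇒ rqrrHq ⇒ rqrrrHq ⇒ rqrrrrHq ⇒ rqrrrrrHq ⇒ rqrrrrrrHq ⇒ rqrrrrrrrHq ⇒ rqrrrrrrrrHq ⇒ rqrrrrrrrrrq

S ⇒ rSq   [S -> r S q]
rSq ⇒ rqHq   [S -> q H]
rqHq ⇒ rqrHq   [H -> r H]
rqrHq ⇒ rqrrHq   [H -> r H]
rqrrHq ⇒ rqrrrHq   [H -> r H]
rqrrrHq ⇒ rqrrrrHq   [H -> r H]
rqrrrrHq ⇒ rqrrrrrHq   [H -> r H]
rqrrrrrHq ⇒ rqrrrrrrHq   [H -> r H]
rqrrrrrrHq ⇒ rqrrrrrrrHq   [H -> r H]
rqrrrrrrrHq ⇒ rqrrrrrrrrHq   [H -> r H]
rqrrrrrrrrHq ⇒ rqrrrrrrrrrq   [H -> r]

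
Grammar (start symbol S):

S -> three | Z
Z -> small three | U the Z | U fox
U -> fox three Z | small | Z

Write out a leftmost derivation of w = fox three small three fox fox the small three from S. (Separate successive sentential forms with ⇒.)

S ⇒ Z   [S -> Z]
Z ⇒ U the Z   [Z -> U the Z]
U the Z ⇒ Z the Z   [U -> Z]
Z the Z ⇒ U fox the Z   [Z -> U fox]
U fox the Z ⇒ Z fox the Z   [U -> Z]
Z fox the Z ⇒ U fox fox the Z   [Z -> U fox]
U fox fox the Z ⇒ fox three Z fox fox the Z   [U -> fox three Z]
fox three Z fox fox the Z ⇒ fox three small three fox fox the Z   [Z -> small three]
fox three small three fox fox the Z ⇒ fox three small three fox fox the small three   [Z -> small three]

S ⇒ Z ⇒ U the Z ⇒ Z the Z ⇒ U fox the Z ⇒ Z fox the Z ⇒ U fox fox the Z ⇒ fox three Z fox fox the Z ⇒ fox three small three fox fox the Z ⇒ fox three small three fox fox the small three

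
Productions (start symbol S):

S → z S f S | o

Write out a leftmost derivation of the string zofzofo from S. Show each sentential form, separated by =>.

S => zSfS   [S → z S f S]
zSfS => zofS   [S → o]
zofS => zofzSfS   [S → z S f S]
zofzSfS => zofzofS   [S → o]
zofzofS => zofzofo   [S → o]

S => zSfS => zofS => zofzSfS => zofzofS => zofzofo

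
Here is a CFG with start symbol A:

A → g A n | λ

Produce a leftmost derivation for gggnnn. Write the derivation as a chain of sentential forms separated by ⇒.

A ⇒ gAn ⇒ ggAnn ⇒ gggAnnn ⇒ gggnnn

A ⇒ gAn   [A → g A n]
gAn ⇒ ggAnn   [A → g A n]
ggAnn ⇒ gggAnnn   [A → g A n]
gggAnnn ⇒ gggnnn   [A → λ]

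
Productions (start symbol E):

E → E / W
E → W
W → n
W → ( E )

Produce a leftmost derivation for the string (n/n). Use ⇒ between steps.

E ⇒ W   [E → W]
W ⇒ (E)   [W → ( E )]
(E) ⇒ (E/W)   [E → E / W]
(E/W) ⇒ (W/W)   [E → W]
(W/W) ⇒ (n/W)   [W → n]
(n/W) ⇒ (n/n)   [W → n]

E⇒W⇒(E)⇒(E/W)⇒(W/W)⇒(n/W)⇒(n/n)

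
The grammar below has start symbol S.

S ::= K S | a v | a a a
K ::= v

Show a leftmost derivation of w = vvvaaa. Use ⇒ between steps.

S ⇒ KS ⇒ vS ⇒ vKS ⇒ vvS ⇒ vvKS ⇒ vvvS ⇒ vvvaaa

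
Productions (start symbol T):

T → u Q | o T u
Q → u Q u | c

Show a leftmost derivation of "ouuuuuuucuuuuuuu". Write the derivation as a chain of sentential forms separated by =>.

T => oTu => ouQu => ouuQuu => ouuuQuuu => ouuuuQuuuu => ouuuuuQuuuuu => ouuuuuuQuuuuuu => ouuuuuuuQuuuuuuu => ouuuuuuucuuuuuuu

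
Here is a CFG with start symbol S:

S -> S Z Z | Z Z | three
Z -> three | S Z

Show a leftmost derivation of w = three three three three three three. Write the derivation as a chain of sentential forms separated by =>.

S => S Z Z   [S -> S Z Z]
S Z Z => Z Z Z Z   [S -> Z Z]
Z Z Z Z => S Z Z Z Z   [Z -> S Z]
S Z Z Z Z => Z Z Z Z Z Z   [S -> Z Z]
Z Z Z Z Z Z => three Z Z Z Z Z   [Z -> three]
three Z Z Z Z Z => three three Z Z Z Z   [Z -> three]
three three Z Z Z Z => three three three Z Z Z   [Z -> three]
three three three Z Z Z => three three three three Z Z   [Z -> three]
three three three three Z Z => three three three three three Z   [Z -> three]
three three three three three Z => three three three three three three   [Z -> three]

S => S Z Z => Z Z Z Z => S Z Z Z Z => Z Z Z Z Z Z => three Z Z Z Z Z => three three Z Z Z Z => three three three Z Z Z => three three three three Z Z => three three three three three Z => three three three three three three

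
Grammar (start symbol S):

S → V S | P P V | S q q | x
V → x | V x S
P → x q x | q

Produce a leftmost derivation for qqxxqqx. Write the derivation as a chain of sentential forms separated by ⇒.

S⇒PPV⇒qPV⇒qqV⇒qqVxS⇒qqxxS⇒qqxxPPV⇒qqxxqPV⇒qqxxqqV⇒qqxxqqx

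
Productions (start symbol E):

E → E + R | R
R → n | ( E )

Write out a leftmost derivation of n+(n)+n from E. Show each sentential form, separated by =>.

E => E+R   [E → E + R]
E+R => E+R+R   [E → E + R]
E+R+R => R+R+R   [E → R]
R+R+R => n+R+R   [R → n]
n+R+R => n+(E)+R   [R → ( E )]
n+(E)+R => n+(R)+R   [E → R]
n+(R)+R => n+(n)+R   [R → n]
n+(n)+R => n+(n)+n   [R → n]

E=>E+R=>E+R+R=>R+R+R=>n+R+R=>n+(E)+R=>n+(R)+R=>n+(n)+R=>n+(n)+n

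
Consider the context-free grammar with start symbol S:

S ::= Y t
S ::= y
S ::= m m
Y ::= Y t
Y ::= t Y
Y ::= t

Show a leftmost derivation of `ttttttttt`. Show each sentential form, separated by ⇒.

S ⇒ Yt ⇒ tYt ⇒ ttYt ⇒ tttYt ⇒ ttttYt ⇒ ttttYtt ⇒ tttttYtt ⇒ ttttttYtt ⇒ ttttttttt

S ⇒ Yt   [S ::= Y t]
Yt ⇒ tYt   [Y ::= t Y]
tYt ⇒ ttYt   [Y ::= t Y]
ttYt ⇒ tttYt   [Y ::= t Y]
tttYt ⇒ ttttYt   [Y ::= t Y]
ttttYt ⇒ ttttYtt   [Y ::= Y t]
ttttYtt ⇒ tttttYtt   [Y ::= t Y]
tttttYtt ⇒ ttttttYtt   [Y ::= t Y]
ttttttYtt ⇒ ttttttttt   [Y ::= t]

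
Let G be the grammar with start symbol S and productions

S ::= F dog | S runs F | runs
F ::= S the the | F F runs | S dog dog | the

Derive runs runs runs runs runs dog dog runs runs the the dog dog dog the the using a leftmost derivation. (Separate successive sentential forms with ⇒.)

S ⇒ S runs F   [S ::= S runs F]
S runs F ⇒ runs runs F   [S ::= runs]
runs runs F ⇒ runs runs S the the   [F ::= S the the]
runs runs S the the ⇒ runs runs S runs F the the   [S ::= S runs F]
runs runs S runs F the the ⇒ runs runs S runs F runs F the the   [S ::= S runs F]
runs runs S runs F runs F the the ⇒ runs runs runs runs F runs F the the   [S ::= runs]
runs runs runs runs F runs F the the ⇒ runs runs runs runs S dog dog runs F the the   [F ::= S dog dog]
runs runs runs runs S dog dog runs F the the ⇒ runs runs runs runs runs dog dog runs F the the   [S ::= runs]
runs runs runs runs runs dog dog runs F the the ⇒ runs runs runs runs runs dog dog runs S dog dog the the   [F ::= S dog dog]
runs runs runs runs runs dog dog runs S dog dog the the ⇒ runs runs runs runs runs dog dog runs F dog dog dog the the   [S ::= F dog]
runs runs runs runs runs dog dog runs F dog dog dog the the ⇒ runs runs runs runs runs dog dog runs S the the dog dog dog the the   [F ::= S the the]
runs runs runs runs runs dog dog runs S the the dog dog dog the the ⇒ runs runs runs runs runs dog dog runs runs the the dog dog dog the the   [S ::= runs]

S ⇒ S runs F ⇒ runs runs F ⇒ runs runs S the the ⇒ runs runs S runs F the the ⇒ runs runs S runs F runs F the the ⇒ runs runs runs runs F runs F the the ⇒ runs runs runs runs S dog dog runs F the the ⇒ runs runs runs runs runs dog dog runs F the the ⇒ runs runs runs runs runs dog dog runs S dog dog the the ⇒ runs runs runs runs runs dog dog runs F dog dog dog the the ⇒ runs runs runs runs runs dog dog runs S the the dog dog dog the the ⇒ runs runs runs runs runs dog dog runs runs the the dog dog dog the the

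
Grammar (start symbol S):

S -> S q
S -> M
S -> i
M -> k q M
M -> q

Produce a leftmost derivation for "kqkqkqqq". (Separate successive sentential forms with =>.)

S => Sq => Mq => kqMq => kqkqMq => kqkqkqMq => kqkqkqqq

S => Sq   [S -> S q]
Sq => Mq   [S -> M]
Mq => kqMq   [M -> k q M]
kqMq => kqkqMq   [M -> k q M]
kqkqMq => kqkqkqMq   [M -> k q M]
kqkqkqMq => kqkqkqqq   [M -> q]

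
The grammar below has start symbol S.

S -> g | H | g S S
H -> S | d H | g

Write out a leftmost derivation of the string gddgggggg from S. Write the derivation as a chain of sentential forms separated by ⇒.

S ⇒ gSS ⇒ gHS ⇒ gdHS ⇒ gddHS ⇒ gddgS ⇒ gddggSS ⇒ gddgggS ⇒ gddggggSS ⇒ gddgggggS ⇒ gddgggggg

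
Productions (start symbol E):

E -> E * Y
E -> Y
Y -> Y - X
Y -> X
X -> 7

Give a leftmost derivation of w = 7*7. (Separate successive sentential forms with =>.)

E => E*Y => Y*Y => X*Y => 7*Y => 7*X => 7*7

E => E*Y   [E -> E * Y]
E*Y => Y*Y   [E -> Y]
Y*Y => X*Y   [Y -> X]
X*Y => 7*Y   [X -> 7]
7*Y => 7*X   [Y -> X]
7*X => 7*7   [X -> 7]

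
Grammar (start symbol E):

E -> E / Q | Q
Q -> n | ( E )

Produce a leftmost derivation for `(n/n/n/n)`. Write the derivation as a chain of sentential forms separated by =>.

E => Q   [E -> Q]
Q => (E)   [Q -> ( E )]
(E) => (E/Q)   [E -> E / Q]
(E/Q) => (E/Q/Q)   [E -> E / Q]
(E/Q/Q) => (E/Q/Q/Q)   [E -> E / Q]
(E/Q/Q/Q) => (Q/Q/Q/Q)   [E -> Q]
(Q/Q/Q/Q) => (n/Q/Q/Q)   [Q -> n]
(n/Q/Q/Q) => (n/n/Q/Q)   [Q -> n]
(n/n/Q/Q) => (n/n/n/Q)   [Q -> n]
(n/n/n/Q) => (n/n/n/n)   [Q -> n]

E => Q => (E) => (E/Q) => (E/Q/Q) => (E/Q/Q/Q) => (Q/Q/Q/Q) => (n/Q/Q/Q) => (n/n/Q/Q) => (n/n/n/Q) => (n/n/n/n)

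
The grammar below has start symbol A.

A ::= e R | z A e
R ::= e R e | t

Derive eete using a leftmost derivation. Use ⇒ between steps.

A ⇒ eR   [A ::= e R]
eR ⇒ eeRe   [R ::= e R e]
eeRe ⇒ eete   [R ::= t]

A ⇒ eR ⇒ eeRe ⇒ eete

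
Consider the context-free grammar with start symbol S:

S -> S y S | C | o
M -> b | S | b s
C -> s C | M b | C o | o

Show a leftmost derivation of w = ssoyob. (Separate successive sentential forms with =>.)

S => C   [S -> C]
C => sC   [C -> s C]
sC => ssC   [C -> s C]
ssC => ssMb   [C -> M b]
ssMb => ssSb   [M -> S]
ssSb => ssSySb   [S -> S y S]
ssSySb => ssCySb   [S -> C]
ssCySb => ssoySb   [C -> o]
ssoySb => ssoyob   [S -> o]

S => C => sC => ssC => ssMb => ssSb => ssSySb => ssCySb => ssoySb => ssoyob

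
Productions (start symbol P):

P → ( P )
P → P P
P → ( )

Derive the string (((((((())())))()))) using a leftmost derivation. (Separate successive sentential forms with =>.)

P => (P)   [P → ( P )]
(P) => ((P))   [P → ( P )]
((P)) => (((P)))   [P → ( P )]
(((P))) => (((PP)))   [P → P P]
(((PP))) => ((((P)P)))   [P → ( P )]
((((P)P))) => (((((P))P)))   [P → ( P )]
(((((P))P))) => ((((((P)))P)))   [P → ( P )]
((((((P)))P))) => ((((((PP)))P)))   [P → P P]
((((((PP)))P))) => (((((((P)P)))P)))   [P → ( P )]
(((((((P)P)))P))) => (((((((())P)))P)))   [P → ( )]
(((((((())P)))P))) => (((((((())())))P)))   [P → ( )]
(((((((())())))P))) => (((((((())())))())))   [P → ( )]

P => (P) => ((P)) => (((P))) => (((PP))) => ((((P)P))) => (((((P))P))) => ((((((P)))P))) => ((((((PP)))P))) => (((((((P)P)))P))) => (((((((())P)))P))) => (((((((())())))P))) => (((((((())())))())))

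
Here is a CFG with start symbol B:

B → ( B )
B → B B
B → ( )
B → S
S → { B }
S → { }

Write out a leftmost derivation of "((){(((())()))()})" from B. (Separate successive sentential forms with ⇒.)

B⇒(B)⇒(BB)⇒(()B)⇒(()S)⇒((){B})⇒((){BB})⇒((){(B)B})⇒((){((B))B})⇒((){((BB))B})⇒((){(((B)B))B})⇒((){(((())B))B})⇒((){(((())()))B})⇒((){(((())()))()})

B ⇒ (B)   [B → ( B )]
(B) ⇒ (BB)   [B → B B]
(BB) ⇒ (()B)   [B → ( )]
(()B) ⇒ (()S)   [B → S]
(()S) ⇒ ((){B})   [S → { B }]
((){B}) ⇒ ((){BB})   [B → B B]
((){BB}) ⇒ ((){(B)B})   [B → ( B )]
((){(B)B}) ⇒ ((){((B))B})   [B → ( B )]
((){((B))B}) ⇒ ((){((BB))B})   [B → B B]
((){((BB))B}) ⇒ ((){(((B)B))B})   [B → ( B )]
((){(((B)B))B}) ⇒ ((){(((())B))B})   [B → ( )]
((){(((())B))B}) ⇒ ((){(((())()))B})   [B → ( )]
((){(((())()))B}) ⇒ ((){(((())()))()})   [B → ( )]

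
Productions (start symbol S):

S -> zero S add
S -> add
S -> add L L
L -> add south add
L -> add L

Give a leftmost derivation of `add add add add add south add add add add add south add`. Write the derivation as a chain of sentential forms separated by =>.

S => add L L => add add L L => add add add L L => add add add add L L => add add add add add south add L => add add add add add south add add L => add add add add add south add add add L => add add add add add south add add add add L => add add add add add south add add add add add south add

S => add L L   [S -> add L L]
add L L => add add L L   [L -> add L]
add add L L => add add add L L   [L -> add L]
add add add L L => add add add add L L   [L -> add L]
add add add add L L => add add add add add south add L   [L -> add south add]
add add add add add south add L => add add add add add south add add L   [L -> add L]
add add add add add south add add L => add add add add add south add add add L   [L -> add L]
add add add add add south add add add L => add add add add add south add add add add L   [L -> add L]
add add add add add south add add add add L => add add add add add south add add add add add south add   [L -> add south add]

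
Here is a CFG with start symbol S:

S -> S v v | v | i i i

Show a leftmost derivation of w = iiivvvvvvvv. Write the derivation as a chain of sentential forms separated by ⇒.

S ⇒ Svv   [S -> S v v]
Svv ⇒ Svvvv   [S -> S v v]
Svvvv ⇒ Svvvvvv   [S -> S v v]
Svvvvvv ⇒ Svvvvvvvv   [S -> S v v]
Svvvvvvvv ⇒ iiivvvvvvvv   [S -> i i i]

S⇒Svv⇒Svvvv⇒Svvvvvv⇒Svvvvvvvv⇒iiivvvvvvvv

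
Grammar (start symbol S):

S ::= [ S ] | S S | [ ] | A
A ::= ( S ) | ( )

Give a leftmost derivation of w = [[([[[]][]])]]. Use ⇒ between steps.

S ⇒ [S] ⇒ [[S]] ⇒ [[A]] ⇒ [[(S)]] ⇒ [[([S])]] ⇒ [[([SS])]] ⇒ [[([[S]S])]] ⇒ [[([[[]]S])]] ⇒ [[([[[]][]])]]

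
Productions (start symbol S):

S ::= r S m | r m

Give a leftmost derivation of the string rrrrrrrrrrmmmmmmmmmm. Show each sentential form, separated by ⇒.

S ⇒ rSm ⇒ rrSmm ⇒ rrrSmmm ⇒ rrrrSmmmm ⇒ rrrrrSmmmmm ⇒ rrrrrrSmmmmmm ⇒ rrrrrrrSmmmmmmm ⇒ rrrrrrrrSmmmmmmmm ⇒ rrrrrrrrrSmmmmmmmmm ⇒ rrrrrrrrrrmmmmmmmmmm

S ⇒ rSm   [S ::= r S m]
rSm ⇒ rrSmm   [S ::= r S m]
rrSmm ⇒ rrrSmmm   [S ::= r S m]
rrrSmmm ⇒ rrrrSmmmm   [S ::= r S m]
rrrrSmmmm ⇒ rrrrrSmmmmm   [S ::= r S m]
rrrrrSmmmmm ⇒ rrrrrrSmmmmmm   [S ::= r S m]
rrrrrrSmmmmmm ⇒ rrrrrrrSmmmmmmm   [S ::= r S m]
rrrrrrrSmmmmmmm ⇒ rrrrrrrrSmmmmmmmm   [S ::= r S m]
rrrrrrrrSmmmmmmmm ⇒ rrrrrrrrrSmmmmmmmmm   [S ::= r S m]
rrrrrrrrrSmmmmmmmmm ⇒ rrrrrrrrrrmmmmmmmmmm   [S ::= r m]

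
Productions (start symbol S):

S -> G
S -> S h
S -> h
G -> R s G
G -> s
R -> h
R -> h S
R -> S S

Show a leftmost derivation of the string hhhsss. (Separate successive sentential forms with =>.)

S => G   [S -> G]
G => RsG   [G -> R s G]
RsG => SSsG   [R -> S S]
SSsG => ShSsG   [S -> S h]
ShSsG => ShhSsG   [S -> S h]
ShhSsG => hhhSsG   [S -> h]
hhhSsG => hhhGsG   [S -> G]
hhhGsG => hhhssG   [G -> s]
hhhssG => hhhsss   [G -> s]

S=>G=>RsG=>SSsG=>ShSsG=>ShhSsG=>hhhSsG=>hhhGsG=>hhhssG=>hhhsss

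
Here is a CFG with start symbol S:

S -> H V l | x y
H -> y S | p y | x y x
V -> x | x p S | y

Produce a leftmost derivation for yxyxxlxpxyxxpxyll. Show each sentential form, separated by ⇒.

S⇒HVl⇒ySVl⇒yHVlVl⇒yxyxVlVl⇒yxyxxlVl⇒yxyxxlxpSl⇒yxyxxlxpHVll⇒yxyxxlxpxyxVll⇒yxyxxlxpxyxxpSll⇒yxyxxlxpxyxxpxyll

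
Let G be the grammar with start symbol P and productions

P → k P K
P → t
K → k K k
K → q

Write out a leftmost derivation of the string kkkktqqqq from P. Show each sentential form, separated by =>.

P => kPK   [P → k P K]
kPK => kkPKK   [P → k P K]
kkPKK => kkkPKKK   [P → k P K]
kkkPKKK => kkkkPKKKK   [P → k P K]
kkkkPKKKK => kkkktKKKK   [P → t]
kkkktKKKK => kkkktqKKK   [K → q]
kkkktqKKK => kkkktqqKK   [K → q]
kkkktqqKK => kkkktqqqK   [K → q]
kkkktqqqK => kkkktqqqq   [K → q]

P => kPK => kkPKK => kkkPKKK => kkkkPKKKK => kkkktKKKK => kkkktqKKK => kkkktqqKK => kkkktqqqK => kkkktqqqq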